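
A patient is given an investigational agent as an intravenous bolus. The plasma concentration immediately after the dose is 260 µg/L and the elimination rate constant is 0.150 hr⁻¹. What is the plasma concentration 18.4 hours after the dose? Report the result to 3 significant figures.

16.5 µg/L

C(t) = C₀ e^(−kt) = 260 × e^(−0.1500 × 18.4) = 260 × e^(−2.760) = 260 × 0.06329 ≈ 16.5 µg/L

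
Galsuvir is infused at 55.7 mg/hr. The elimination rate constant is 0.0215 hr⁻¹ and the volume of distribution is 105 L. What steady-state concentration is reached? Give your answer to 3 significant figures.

24.7 mg/L

CL = k · V = 0.0215 × 105 = 2.257 L/hr
Css = rate / CL = 55.7 / 2.257 ≈ 24.7 mg/L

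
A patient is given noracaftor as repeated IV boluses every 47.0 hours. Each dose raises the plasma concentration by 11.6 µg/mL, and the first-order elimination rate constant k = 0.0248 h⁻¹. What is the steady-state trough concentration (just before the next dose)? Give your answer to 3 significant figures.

5.25 µg/mL

Fraction remaining after one interval: e^(−kτ) = e^(−0.02480 × 47.0) = 0.3117
R = 1 / (1 − 0.3117) = 1.453
Css,max = 11.6 × 1.453 = 16.85 µg/mL
Css,min = Css,max × e^(−kτ) = 16.85 × 0.3117 ≈ 5.25 µg/mL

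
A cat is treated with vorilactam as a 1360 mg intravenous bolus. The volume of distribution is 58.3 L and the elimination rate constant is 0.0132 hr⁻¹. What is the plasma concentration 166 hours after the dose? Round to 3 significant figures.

C₀ = dose / V = 1360 / 58.3 = 23.33 mg/L
C(t) = C₀ e^(−kt) = 23.33 × e^(−0.01320 × 166) = 23.33 × e^(−2.191) = 23.33 × 0.1118 ≈ 2.61 mg/L

2.61 mg/L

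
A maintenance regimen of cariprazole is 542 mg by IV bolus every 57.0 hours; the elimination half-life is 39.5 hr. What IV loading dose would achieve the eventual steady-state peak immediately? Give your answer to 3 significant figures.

k = ln 2 / 39.5 = 0.01755 hr⁻¹
Accumulation ratio R = 1 / (1 − e^(−kτ)) = 1 / (1 − e^(−0.01755×57.0)) = 1 / (1 − 0.3678) = 1.582
Loading dose = maintenance dose × R = 542 × 1.582 ≈ 857 mg

857 mg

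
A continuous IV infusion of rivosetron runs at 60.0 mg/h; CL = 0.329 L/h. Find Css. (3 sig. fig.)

Css = infusion rate / CL = 60.0 / 0.329 ≈ 182 mg/L

182 mg/L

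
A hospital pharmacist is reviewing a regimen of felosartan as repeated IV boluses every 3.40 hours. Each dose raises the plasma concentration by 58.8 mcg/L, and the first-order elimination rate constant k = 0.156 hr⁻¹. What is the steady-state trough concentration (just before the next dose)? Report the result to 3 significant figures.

Fraction remaining after one interval: e^(−kτ) = e^(−0.1560 × 3.40) = 0.5884
R = 1 / (1 − 0.5884) = 2.429
Css,max = 58.8 × 2.429 = 142.8 mcg/L
Css,min = Css,max × e^(−kτ) = 142.8 × 0.5884 ≈ 84.0 mcg/L

84.0 mcg/L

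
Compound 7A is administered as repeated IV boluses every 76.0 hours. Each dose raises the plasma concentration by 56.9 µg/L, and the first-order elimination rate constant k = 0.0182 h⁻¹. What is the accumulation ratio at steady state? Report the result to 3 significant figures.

Fraction remaining after one interval: e^(−kτ) = e^(−0.01820 × 76.0) = 0.2508
R = 1 / (1 − 0.2508) = 1 / 0.7492 ≈ 1.33

1.33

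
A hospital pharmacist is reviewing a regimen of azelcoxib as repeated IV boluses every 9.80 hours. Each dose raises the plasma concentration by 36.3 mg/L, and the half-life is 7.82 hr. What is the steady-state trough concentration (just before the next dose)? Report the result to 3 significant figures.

k = ln 2 / 7.82 = 0.08864 hr⁻¹
Fraction remaining after one interval: e^(−kτ) = e^(−0.08864 × 9.80) = 0.4195
R = 1 / (1 − 0.4195) = 1.723
Css,max = 36.3 × 1.723 = 62.53 mg/L
Css,min = Css,max × e^(−kτ) = 62.53 × 0.4195 ≈ 26.2 mg/L

26.2 mg/L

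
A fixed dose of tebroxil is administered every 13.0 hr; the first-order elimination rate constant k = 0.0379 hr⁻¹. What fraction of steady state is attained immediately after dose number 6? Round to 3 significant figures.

f_n = 1 − e^(−nkτ) = 1 − e^(−6 × 0.03790 × 13.0) = 1 − e^(−2.956) = 1 − 0.05202 ≈ 0.948

0.948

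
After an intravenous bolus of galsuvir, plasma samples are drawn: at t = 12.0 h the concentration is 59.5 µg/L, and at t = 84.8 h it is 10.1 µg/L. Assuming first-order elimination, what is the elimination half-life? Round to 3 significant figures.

k = ln(C₁/C₂) / (t₂ − t₁) = ln(59.5/10.1) / (84.8 − 12.0)
  = 1.773 / 72.80 = 0.02436 h⁻¹
t½ = ln 2 / k = ln 2 / 0.02436 ≈ 28.5 hours

28.5 hours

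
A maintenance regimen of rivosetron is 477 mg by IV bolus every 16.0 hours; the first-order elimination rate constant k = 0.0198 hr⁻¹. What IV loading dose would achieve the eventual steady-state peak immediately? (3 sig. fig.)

1760 mg

Accumulation ratio R = 1 / (1 − e^(−kτ)) = 1 / (1 − e^(−0.01980×16.0)) = 1 / (1 − 0.7285) = 3.683
Loading dose = maintenance dose × R = 477 × 3.683 ≈ 1760 mg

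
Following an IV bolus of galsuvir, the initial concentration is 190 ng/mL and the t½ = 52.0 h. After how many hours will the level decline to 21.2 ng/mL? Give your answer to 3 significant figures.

165 hours

k = ln 2 / 52.0 = 0.01333 h⁻¹
C(t) = C₀ e^(−kt)  ⇒  t = ln(C₀/C) / k
t = ln(190/21.2) / 0.01333 = 2.193 / 0.01333 ≈ 165 hours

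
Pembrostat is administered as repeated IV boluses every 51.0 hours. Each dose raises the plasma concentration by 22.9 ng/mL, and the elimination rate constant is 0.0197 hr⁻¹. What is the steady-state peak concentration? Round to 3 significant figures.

36.1 ng/mL

Fraction remaining after one interval: e^(−kτ) = e^(−0.01970 × 51.0) = 0.3662
R = 1 / (1 − 0.3662) = 1.578
Css,max = 22.9 × 1.578 ≈ 36.1 ng/mL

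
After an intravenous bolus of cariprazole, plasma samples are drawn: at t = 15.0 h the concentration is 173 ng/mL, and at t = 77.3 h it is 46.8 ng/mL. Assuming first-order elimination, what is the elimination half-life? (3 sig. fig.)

k = ln(C₁/C₂) / (t₂ − t₁) = ln(173/46.8) / (77.3 − 15.0)
  = 1.307 / 62.30 = 0.02099 h⁻¹
t½ = ln 2 / k = ln 2 / 0.02099 ≈ 33.0 hours

33.0 hours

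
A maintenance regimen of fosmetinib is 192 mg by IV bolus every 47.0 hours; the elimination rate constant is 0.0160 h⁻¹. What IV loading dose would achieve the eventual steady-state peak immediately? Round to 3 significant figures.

363 mg

Accumulation ratio R = 1 / (1 − e^(−kτ)) = 1 / (1 − e^(−0.01600×47.0)) = 1 / (1 − 0.4714) = 1.892
Loading dose = maintenance dose × R = 192 × 1.892 ≈ 363 mg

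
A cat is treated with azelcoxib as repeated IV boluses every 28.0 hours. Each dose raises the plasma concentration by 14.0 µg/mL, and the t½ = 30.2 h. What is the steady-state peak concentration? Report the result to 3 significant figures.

k = ln 2 / 30.2 = 0.02295 h⁻¹
Fraction remaining after one interval: e^(−kτ) = e^(−0.02295 × 28.0) = 0.5259
R = 1 / (1 − 0.5259) = 2.109
Css,max = 14.0 × 2.109 ≈ 29.5 µg/mL

29.5 µg/mL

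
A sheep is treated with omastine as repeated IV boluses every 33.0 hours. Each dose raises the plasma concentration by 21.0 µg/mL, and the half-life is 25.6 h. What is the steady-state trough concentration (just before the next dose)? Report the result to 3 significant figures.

14.5 µg/mL

k = ln 2 / 25.6 = 0.02708 h⁻¹
Fraction remaining after one interval: e^(−kτ) = e^(−0.02708 × 33.0) = 0.4092
R = 1 / (1 − 0.4092) = 1.693
Css,max = 21.0 × 1.693 = 35.55 µg/mL
Css,min = Css,max × e^(−kτ) = 35.55 × 0.4092 ≈ 14.5 µg/mL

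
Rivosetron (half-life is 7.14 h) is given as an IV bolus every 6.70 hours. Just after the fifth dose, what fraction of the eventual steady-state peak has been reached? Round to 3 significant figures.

0.961

k = ln 2 / 7.14 = 0.09708 h⁻¹
f_n = 1 − e^(−nkτ) = 1 − e^(−5 × 0.09708 × 6.70) = 1 − e^(−3.252) = 1 − 0.03869 ≈ 0.961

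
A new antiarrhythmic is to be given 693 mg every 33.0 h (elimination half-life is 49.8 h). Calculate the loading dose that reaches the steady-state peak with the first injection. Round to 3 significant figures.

1880 mg

k = ln 2 / 49.8 = 0.01392 h⁻¹
Accumulation ratio R = 1 / (1 − e^(−kτ)) = 1 / (1 − e^(−0.01392×33.0)) = 1 / (1 − 0.6317) = 2.715
Loading dose = maintenance dose × R = 693 × 2.715 ≈ 1880 mg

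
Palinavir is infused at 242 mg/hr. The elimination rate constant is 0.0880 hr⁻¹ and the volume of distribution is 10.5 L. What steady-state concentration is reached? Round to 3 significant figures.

CL = k · V = 0.0880 × 10.5 = 0.9240 L/hr
Css = rate / CL = 242 / 0.9240 ≈ 262 µg/mL

262 µg/mL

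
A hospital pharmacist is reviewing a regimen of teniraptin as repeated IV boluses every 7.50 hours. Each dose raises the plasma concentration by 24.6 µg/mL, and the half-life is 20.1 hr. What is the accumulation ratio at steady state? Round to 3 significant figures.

k = ln 2 / 20.1 = 0.03448 hr⁻¹
Fraction remaining after one interval: e^(−kτ) = e^(−0.03448 × 7.50) = 0.7721
R = 1 / (1 − 0.7721) = 1 / 0.2279 ≈ 4.39

4.39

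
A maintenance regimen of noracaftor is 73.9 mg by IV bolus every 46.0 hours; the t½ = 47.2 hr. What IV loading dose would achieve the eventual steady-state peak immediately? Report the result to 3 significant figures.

k = ln 2 / 47.2 = 0.01469 hr⁻¹
Accumulation ratio R = 1 / (1 − e^(−kτ)) = 1 / (1 − e^(−0.01469×46.0)) = 1 / (1 − 0.5089) = 2.036
Loading dose = maintenance dose × R = 73.9 × 2.036 ≈ 150 mg

150 mg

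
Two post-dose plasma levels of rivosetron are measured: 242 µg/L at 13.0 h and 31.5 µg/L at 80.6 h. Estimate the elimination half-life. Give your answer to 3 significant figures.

23.0 hours

k = ln(C₁/C₂) / (t₂ − t₁) = ln(242/31.5) / (80.6 − 13.0)
  = 2.039 / 67.60 = 0.03016 h⁻¹
t½ = ln 2 / k = ln 2 / 0.03016 ≈ 23.0 hours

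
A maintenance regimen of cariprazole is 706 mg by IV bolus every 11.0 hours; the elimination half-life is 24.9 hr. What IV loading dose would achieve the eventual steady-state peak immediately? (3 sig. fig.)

2680 mg

k = ln 2 / 24.9 = 0.02784 hr⁻¹
Accumulation ratio R = 1 / (1 − e^(−kτ)) = 1 / (1 − e^(−0.02784×11.0)) = 1 / (1 − 0.7362) = 3.791
Loading dose = maintenance dose × R = 706 × 3.791 ≈ 2680 mg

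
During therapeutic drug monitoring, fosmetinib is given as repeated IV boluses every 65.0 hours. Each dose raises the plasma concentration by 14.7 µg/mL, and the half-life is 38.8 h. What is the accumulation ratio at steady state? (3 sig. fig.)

k = ln 2 / 38.8 = 0.01786 h⁻¹
Fraction remaining after one interval: e^(−kτ) = e^(−0.01786 × 65.0) = 0.3131
R = 1 / (1 − 0.3131) = 1 / 0.6869 ≈ 1.46

1.46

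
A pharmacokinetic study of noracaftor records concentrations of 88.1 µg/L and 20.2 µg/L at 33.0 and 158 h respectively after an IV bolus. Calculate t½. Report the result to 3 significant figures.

58.8 hours

k = ln(C₁/C₂) / (t₂ − t₁) = ln(88.1/20.2) / (158 − 33.0)
  = 1.473 / 125.0 = 0.01178 h⁻¹
t½ = ln 2 / k = ln 2 / 0.01178 ≈ 58.8 hours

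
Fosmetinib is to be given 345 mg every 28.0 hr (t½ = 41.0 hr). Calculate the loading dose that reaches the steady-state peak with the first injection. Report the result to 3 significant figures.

915 mg

k = ln 2 / 41.0 = 0.01691 hr⁻¹
Accumulation ratio R = 1 / (1 − e^(−kτ)) = 1 / (1 − e^(−0.01691×28.0)) = 1 / (1 − 0.6229) = 2.652
Loading dose = maintenance dose × R = 345 × 2.652 ≈ 915 mg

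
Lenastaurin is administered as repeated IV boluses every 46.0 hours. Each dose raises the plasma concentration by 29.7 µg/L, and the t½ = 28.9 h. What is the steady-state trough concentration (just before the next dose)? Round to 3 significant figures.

k = ln 2 / 28.9 = 0.02398 h⁻¹
Fraction remaining after one interval: e^(−kτ) = e^(−0.02398 × 46.0) = 0.3318
R = 1 / (1 − 0.3318) = 1.497
Css,max = 29.7 × 1.497 = 44.45 µg/L
Css,min = Css,max × e^(−kτ) = 44.45 × 0.3318 ≈ 14.7 µg/L

14.7 µg/L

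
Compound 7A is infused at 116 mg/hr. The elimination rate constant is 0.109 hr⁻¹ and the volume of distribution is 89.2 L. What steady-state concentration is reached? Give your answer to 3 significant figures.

CL = k · V = 0.109 × 89.2 = 9.723 L/hr
Css = rate / CL = 116 / 9.723 ≈ 11.9 µg/mL

11.9 µg/mL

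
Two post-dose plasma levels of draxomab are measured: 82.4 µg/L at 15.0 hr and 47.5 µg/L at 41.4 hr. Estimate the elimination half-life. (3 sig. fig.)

k = ln(C₁/C₂) / (t₂ − t₁) = ln(82.4/47.5) / (41.4 − 15.0)
  = 0.5509 / 26.40 = 0.02087 hr⁻¹
t½ = ln 2 / k = ln 2 / 0.02087 ≈ 33.2 hours

33.2 hours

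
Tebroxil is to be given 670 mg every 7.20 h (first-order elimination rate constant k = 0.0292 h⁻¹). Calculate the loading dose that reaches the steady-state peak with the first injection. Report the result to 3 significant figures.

Accumulation ratio R = 1 / (1 − e^(−kτ)) = 1 / (1 − e^(−0.02920×7.20)) = 1 / (1 − 0.8104) = 5.274
Loading dose = maintenance dose × R = 670 × 5.274 ≈ 3530 mg

3530 mg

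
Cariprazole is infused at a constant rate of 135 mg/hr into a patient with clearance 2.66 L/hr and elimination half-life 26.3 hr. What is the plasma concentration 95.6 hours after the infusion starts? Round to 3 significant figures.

46.7 µg/mL

Css = rate / CL = 135 / 2.66 = 50.75 µg/mL
k = ln 2 / 26.3 = 0.02636 hr⁻¹
C(t) = Css (1 − e^(−kt)) = 50.75 × (1 − e^(−2.520)) = 50.75 × 0.9195 ≈ 46.7 µg/mL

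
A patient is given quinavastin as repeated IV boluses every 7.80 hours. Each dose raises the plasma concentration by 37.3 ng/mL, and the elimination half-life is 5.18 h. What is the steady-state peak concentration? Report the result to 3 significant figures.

k = ln 2 / 5.18 = 0.1338 h⁻¹
Fraction remaining after one interval: e^(−kτ) = e^(−0.1338 × 7.80) = 0.3521
R = 1 / (1 − 0.3521) = 1.544
Css,max = 37.3 × 1.544 ≈ 57.6 ng/mL

57.6 ng/mL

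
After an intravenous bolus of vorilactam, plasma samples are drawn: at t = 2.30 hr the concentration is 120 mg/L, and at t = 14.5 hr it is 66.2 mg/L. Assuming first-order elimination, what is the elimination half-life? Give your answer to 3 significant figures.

14.2 hours

k = ln(C₁/C₂) / (t₂ − t₁) = ln(120/66.2) / (14.5 − 2.30)
  = 0.5948 / 12.20 = 0.04876 hr⁻¹
t½ = ln 2 / k = ln 2 / 0.04876 ≈ 14.2 hours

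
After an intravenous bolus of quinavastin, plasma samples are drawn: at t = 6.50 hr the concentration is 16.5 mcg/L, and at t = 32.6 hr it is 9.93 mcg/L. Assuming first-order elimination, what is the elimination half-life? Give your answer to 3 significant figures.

35.6 hours

k = ln(C₁/C₂) / (t₂ − t₁) = ln(16.5/9.93) / (32.6 − 6.50)
  = 0.5078 / 26.10 = 0.01946 hr⁻¹
t½ = ln 2 / k = ln 2 / 0.01946 ≈ 35.6 hours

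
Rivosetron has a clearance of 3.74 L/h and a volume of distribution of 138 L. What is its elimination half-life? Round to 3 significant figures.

25.6 hours

k = CL / V = 3.74 / 138 = 0.02710 h⁻¹
t½ = ln 2 / k = ln 2 / 0.02710 ≈ 25.6 hours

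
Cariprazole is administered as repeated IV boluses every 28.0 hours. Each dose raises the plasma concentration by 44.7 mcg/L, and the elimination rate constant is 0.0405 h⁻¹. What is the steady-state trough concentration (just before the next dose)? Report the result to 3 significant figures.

21.2 mcg/L

Fraction remaining after one interval: e^(−kτ) = e^(−0.04050 × 28.0) = 0.3217
R = 1 / (1 − 0.3217) = 1.474
Css,max = 44.7 × 1.474 = 65.90 mcg/L
Css,min = Css,max × e^(−kτ) = 65.90 × 0.3217 ≈ 21.2 mcg/L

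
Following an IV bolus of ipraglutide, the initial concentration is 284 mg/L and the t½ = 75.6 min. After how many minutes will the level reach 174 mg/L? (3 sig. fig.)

53.4 minutes

k = ln 2 / 75.6 = 0.009169 min⁻¹
C(t) = C₀ e^(−kt)  ⇒  t = ln(C₀/C) / k
t = ln(284/174) / 0.009169 = 0.4899 / 0.009169 ≈ 53.4 minutes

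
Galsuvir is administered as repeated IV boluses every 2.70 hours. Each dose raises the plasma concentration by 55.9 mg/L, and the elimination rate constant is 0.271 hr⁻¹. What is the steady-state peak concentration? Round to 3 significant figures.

Fraction remaining after one interval: e^(−kτ) = e^(−0.2710 × 2.70) = 0.4811
R = 1 / (1 − 0.4811) = 1.927
Css,max = 55.9 × 1.927 ≈ 108 mg/L

108 mg/L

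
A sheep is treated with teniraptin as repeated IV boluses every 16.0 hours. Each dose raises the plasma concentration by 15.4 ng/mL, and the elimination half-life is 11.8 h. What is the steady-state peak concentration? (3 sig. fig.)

k = ln 2 / 11.8 = 0.05874 h⁻¹
Fraction remaining after one interval: e^(−kτ) = e^(−0.05874 × 16.0) = 0.3907
R = 1 / (1 − 0.3907) = 1.641
Css,max = 15.4 × 1.641 ≈ 25.3 ng/mL

25.3 ng/mL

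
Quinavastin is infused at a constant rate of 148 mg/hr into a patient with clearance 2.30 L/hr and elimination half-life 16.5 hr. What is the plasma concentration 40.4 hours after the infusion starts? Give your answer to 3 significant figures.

Css = rate / CL = 148 / 2.30 = 64.35 mg/L
k = ln 2 / 16.5 = 0.04201 hr⁻¹
C(t) = Css (1 − e^(−kt)) = 64.35 × (1 − e^(−1.697)) = 64.35 × 0.8168 ≈ 52.6 mg/L

52.6 mg/L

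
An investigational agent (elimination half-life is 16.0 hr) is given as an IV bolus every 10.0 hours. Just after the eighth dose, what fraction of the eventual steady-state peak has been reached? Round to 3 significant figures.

0.969

k = ln 2 / 16.0 = 0.04332 hr⁻¹
f_n = 1 − e^(−nkτ) = 1 − e^(−8 × 0.04332 × 10.0) = 1 − e^(−3.466) = 1 − 0.03125 ≈ 0.969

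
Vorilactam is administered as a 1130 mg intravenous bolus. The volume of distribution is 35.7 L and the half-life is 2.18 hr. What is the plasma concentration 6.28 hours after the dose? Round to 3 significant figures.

4.30 mg/L

C₀ = dose / V = 1130 / 35.7 = 31.65 mg/L
k = ln 2 / 2.18 = 0.3180 hr⁻¹
C(t) = C₀ e^(−kt) = 31.65 × e^(−0.3180 × 6.28) = 31.65 × e^(−1.997) = 31.65 × 0.1358 ≈ 4.30 mg/L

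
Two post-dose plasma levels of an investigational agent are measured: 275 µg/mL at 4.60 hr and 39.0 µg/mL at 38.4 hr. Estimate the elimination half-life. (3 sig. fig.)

12.0 hours

k = ln(C₁/C₂) / (t₂ − t₁) = ln(275/39.0) / (38.4 − 4.60)
  = 1.953 / 33.80 = 0.05779 hr⁻¹
t½ = ln 2 / k = ln 2 / 0.05779 ≈ 12.0 hours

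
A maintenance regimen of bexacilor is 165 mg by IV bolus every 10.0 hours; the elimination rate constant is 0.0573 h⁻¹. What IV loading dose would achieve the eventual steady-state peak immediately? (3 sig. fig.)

Accumulation ratio R = 1 / (1 − e^(−kτ)) = 1 / (1 − e^(−0.05730×10.0)) = 1 / (1 − 0.5638) = 2.293
Loading dose = maintenance dose × R = 165 × 2.293 ≈ 378 mg

378 mg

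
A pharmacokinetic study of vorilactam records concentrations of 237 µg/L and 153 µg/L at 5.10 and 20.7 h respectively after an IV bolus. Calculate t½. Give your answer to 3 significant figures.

k = ln(C₁/C₂) / (t₂ − t₁) = ln(237/153) / (20.7 − 5.10)
  = 0.4376 / 15.60 = 0.02805 h⁻¹
t½ = ln 2 / k = ln 2 / 0.02805 ≈ 24.7 hours

24.7 hours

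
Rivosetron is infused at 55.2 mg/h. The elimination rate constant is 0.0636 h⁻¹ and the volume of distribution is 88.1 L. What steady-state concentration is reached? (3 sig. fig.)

9.85 mg/L

CL = k · V = 0.0636 × 88.1 = 5.603 L/h
Css = rate / CL = 55.2 / 5.603 ≈ 9.85 mg/L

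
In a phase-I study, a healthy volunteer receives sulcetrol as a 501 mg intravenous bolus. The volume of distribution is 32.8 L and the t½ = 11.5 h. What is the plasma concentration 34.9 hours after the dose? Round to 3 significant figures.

C₀ = dose / V = 501 / 32.8 = 15.27 µg/mL
k = ln 2 / 11.5 = 0.06027 h⁻¹
C(t) = C₀ e^(−kt) = 15.27 × e^(−0.06027 × 34.9) = 15.27 × e^(−2.104) = 15.27 × 0.1220 ≈ 1.86 µg/mL

1.86 µg/mL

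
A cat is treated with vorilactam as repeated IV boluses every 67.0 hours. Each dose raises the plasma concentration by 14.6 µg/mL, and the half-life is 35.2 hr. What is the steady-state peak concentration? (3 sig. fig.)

k = ln 2 / 35.2 = 0.01969 hr⁻¹
Fraction remaining after one interval: e^(−kτ) = e^(−0.01969 × 67.0) = 0.2673
R = 1 / (1 − 0.2673) = 1.365
Css,max = 14.6 × 1.365 ≈ 19.9 µg/mL

19.9 µg/mL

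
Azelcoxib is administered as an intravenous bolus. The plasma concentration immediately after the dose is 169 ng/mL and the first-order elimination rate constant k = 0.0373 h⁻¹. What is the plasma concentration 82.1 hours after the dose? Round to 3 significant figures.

7.91 ng/mL

C(t) = C₀ e^(−kt) = 169 × e^(−0.03730 × 82.1) = 169 × e^(−3.062) = 169 × 0.04678 ≈ 7.91 ng/mL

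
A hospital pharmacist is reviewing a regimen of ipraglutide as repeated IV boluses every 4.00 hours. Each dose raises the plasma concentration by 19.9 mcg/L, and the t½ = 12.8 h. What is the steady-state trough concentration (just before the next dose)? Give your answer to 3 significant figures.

k = ln 2 / 12.8 = 0.05415 h⁻¹
Fraction remaining after one interval: e^(−kτ) = e^(−0.05415 × 4.00) = 0.8052
R = 1 / (1 − 0.8052) = 5.135
Css,max = 19.9 × 5.135 = 102.2 mcg/L
Css,min = Css,max × e^(−kτ) = 102.2 × 0.8052 ≈ 82.3 mcg/L

82.3 mcg/L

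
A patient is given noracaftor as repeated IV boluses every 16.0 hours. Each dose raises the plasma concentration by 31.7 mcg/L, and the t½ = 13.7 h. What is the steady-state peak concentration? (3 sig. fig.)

57.1 mcg/L

k = ln 2 / 13.7 = 0.05059 h⁻¹
Fraction remaining after one interval: e^(−kτ) = e^(−0.05059 × 16.0) = 0.4451
R = 1 / (1 − 0.4451) = 1.802
Css,max = 31.7 × 1.802 ≈ 57.1 mcg/L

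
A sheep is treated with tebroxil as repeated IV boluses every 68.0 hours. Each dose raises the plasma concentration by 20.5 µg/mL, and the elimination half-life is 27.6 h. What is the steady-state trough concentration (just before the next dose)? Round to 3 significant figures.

4.54 µg/mL

k = ln 2 / 27.6 = 0.02511 h⁻¹
Fraction remaining after one interval: e^(−kτ) = e^(−0.02511 × 68.0) = 0.1813
R = 1 / (1 − 0.1813) = 1.221
Css,max = 20.5 × 1.221 = 25.04 µg/mL
Css,min = Css,max × e^(−kτ) = 25.04 × 0.1813 ≈ 4.54 µg/mL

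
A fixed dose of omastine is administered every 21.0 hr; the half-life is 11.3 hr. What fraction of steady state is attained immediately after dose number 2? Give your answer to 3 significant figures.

0.924

k = ln 2 / 11.3 = 0.06134 hr⁻¹
f_n = 1 − e^(−nkτ) = 1 − e^(−2 × 0.06134 × 21.0) = 1 − e^(−2.576) = 1 − 0.07605 ≈ 0.924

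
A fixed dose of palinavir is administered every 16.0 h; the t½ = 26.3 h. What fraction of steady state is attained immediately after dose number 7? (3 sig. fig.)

k = ln 2 / 26.3 = 0.02636 h⁻¹
f_n = 1 − e^(−nkτ) = 1 − e^(−7 × 0.02636 × 16.0) = 1 − e^(−2.952) = 1 − 0.05225 ≈ 0.948

0.948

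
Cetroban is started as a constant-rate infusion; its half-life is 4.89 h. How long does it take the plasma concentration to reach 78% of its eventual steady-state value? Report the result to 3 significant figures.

k = ln 2 / 4.89 = 0.1417 h⁻¹
f = 1 − e^(−kt)  ⇒  t = −ln(1 − f) / k
t = −ln(1 − 0.78) / 0.1417 = 1.514 / 0.1417 ≈ 10.7 hours

10.7 hours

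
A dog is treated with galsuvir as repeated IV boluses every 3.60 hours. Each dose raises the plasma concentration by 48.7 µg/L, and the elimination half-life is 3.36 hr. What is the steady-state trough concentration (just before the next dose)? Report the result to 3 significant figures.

k = ln 2 / 3.36 = 0.2063 hr⁻¹
Fraction remaining after one interval: e^(−kτ) = e^(−0.2063 × 3.60) = 0.4758
R = 1 / (1 − 0.4758) = 1.908
Css,max = 48.7 × 1.908 = 92.91 µg/L
Css,min = Css,max × e^(−kτ) = 92.91 × 0.4758 ≈ 44.2 µg/L

44.2 µg/L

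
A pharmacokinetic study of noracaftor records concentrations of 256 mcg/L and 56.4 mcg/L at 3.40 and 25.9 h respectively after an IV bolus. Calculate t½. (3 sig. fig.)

k = ln(C₁/C₂) / (t₂ − t₁) = ln(256/56.4) / (25.9 − 3.40)
  = 1.513 / 22.50 = 0.06723 h⁻¹
t½ = ln 2 / k = ln 2 / 0.06723 ≈ 10.3 hours

10.3 hours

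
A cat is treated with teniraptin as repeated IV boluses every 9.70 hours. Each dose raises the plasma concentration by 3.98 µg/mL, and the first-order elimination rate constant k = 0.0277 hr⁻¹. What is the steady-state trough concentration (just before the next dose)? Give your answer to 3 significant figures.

Fraction remaining after one interval: e^(−kτ) = e^(−0.02770 × 9.70) = 0.7644
R = 1 / (1 − 0.7644) = 4.244
Css,max = 3.98 × 4.244 = 16.89 µg/mL
Css,min = Css,max × e^(−kτ) = 16.89 × 0.7644 ≈ 12.9 µg/mL

12.9 µg/mL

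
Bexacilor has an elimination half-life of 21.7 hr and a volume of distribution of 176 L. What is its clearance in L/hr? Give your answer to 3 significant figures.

5.62 L/hr

k = ln 2 / t½ = ln 2 / 21.7 = 0.03194 hr⁻¹
CL = k · V = 0.03194 × 176 ≈ 5.62 L/hr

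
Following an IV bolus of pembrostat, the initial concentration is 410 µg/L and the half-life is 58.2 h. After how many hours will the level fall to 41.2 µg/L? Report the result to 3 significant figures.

193 hours

k = ln 2 / 58.2 = 0.01191 h⁻¹
C(t) = C₀ e^(−kt)  ⇒  t = ln(C₀/C) / k
t = ln(410/41.2) / 0.01191 = 2.298 / 0.01191 ≈ 193 hours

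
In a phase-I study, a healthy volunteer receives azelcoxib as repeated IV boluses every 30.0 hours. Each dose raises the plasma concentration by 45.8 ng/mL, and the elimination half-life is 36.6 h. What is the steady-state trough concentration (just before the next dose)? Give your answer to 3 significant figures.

59.9 ng/mL

k = ln 2 / 36.6 = 0.01894 h⁻¹
Fraction remaining after one interval: e^(−kτ) = e^(−0.01894 × 30.0) = 0.5666
R = 1 / (1 − 0.5666) = 2.307
Css,max = 45.8 × 2.307 = 105.7 ng/mL
Css,min = Css,max × e^(−kτ) = 105.7 × 0.5666 ≈ 59.9 ng/mL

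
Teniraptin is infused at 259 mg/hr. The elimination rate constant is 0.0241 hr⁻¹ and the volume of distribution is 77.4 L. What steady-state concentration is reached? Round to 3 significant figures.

139 µg/mL

CL = k · V = 0.0241 × 77.4 = 1.865 L/hr
Css = rate / CL = 259 / 1.865 ≈ 139 µg/mL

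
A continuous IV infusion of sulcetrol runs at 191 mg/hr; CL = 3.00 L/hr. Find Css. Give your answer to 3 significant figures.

63.7 mg/L

Css = infusion rate / CL = 191 / 3.00 ≈ 63.7 mg/L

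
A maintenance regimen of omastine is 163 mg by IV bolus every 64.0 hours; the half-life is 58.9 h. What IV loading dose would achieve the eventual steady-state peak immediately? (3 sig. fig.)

308 mg

k = ln 2 / 58.9 = 0.01177 h⁻¹
Accumulation ratio R = 1 / (1 − e^(−kτ)) = 1 / (1 − e^(−0.01177×64.0)) = 1 / (1 − 0.4709) = 1.890
Loading dose = maintenance dose × R = 163 × 1.890 ≈ 308 mg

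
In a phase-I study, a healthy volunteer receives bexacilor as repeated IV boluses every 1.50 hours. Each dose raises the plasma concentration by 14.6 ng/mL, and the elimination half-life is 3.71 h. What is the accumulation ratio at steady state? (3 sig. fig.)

4.09

k = ln 2 / 3.71 = 0.1868 h⁻¹
Fraction remaining after one interval: e^(−kτ) = e^(−0.1868 × 1.50) = 0.7556
R = 1 / (1 − 0.7556) = 1 / 0.2444 ≈ 4.09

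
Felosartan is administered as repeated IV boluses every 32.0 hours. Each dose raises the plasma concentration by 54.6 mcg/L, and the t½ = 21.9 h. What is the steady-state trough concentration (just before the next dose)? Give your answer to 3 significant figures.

31.1 mcg/L

k = ln 2 / 21.9 = 0.03165 h⁻¹
Fraction remaining after one interval: e^(−kτ) = e^(−0.03165 × 32.0) = 0.3632
R = 1 / (1 − 0.3632) = 1.570
Css,max = 54.6 × 1.570 = 85.74 mcg/L
Css,min = Css,max × e^(−kτ) = 85.74 × 0.3632 ≈ 31.1 mcg/L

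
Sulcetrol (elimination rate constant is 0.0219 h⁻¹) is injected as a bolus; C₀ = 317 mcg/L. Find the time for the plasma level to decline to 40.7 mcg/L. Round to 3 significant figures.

C(t) = C₀ e^(−kt)  ⇒  t = ln(C₀/C) / k
t = ln(317/40.7) / 0.02190 = 2.053 / 0.02190 ≈ 93.7 hours

93.7 hours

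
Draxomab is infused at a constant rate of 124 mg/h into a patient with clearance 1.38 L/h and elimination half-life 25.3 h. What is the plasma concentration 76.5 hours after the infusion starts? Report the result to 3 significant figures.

78.8 mg/L

Css = rate / CL = 124 / 1.38 = 89.86 mg/L
k = ln 2 / 25.3 = 0.02740 h⁻¹
C(t) = Css (1 − e^(−kt)) = 89.86 × (1 − e^(−2.096)) = 89.86 × 0.8770 ≈ 78.8 mg/L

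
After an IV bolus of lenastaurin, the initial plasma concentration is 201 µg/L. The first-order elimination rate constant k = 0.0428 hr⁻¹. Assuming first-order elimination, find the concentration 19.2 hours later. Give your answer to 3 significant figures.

88.4 µg/L

C(t) = C₀ e^(−kt) = 201 × e^(−0.04280 × 19.2) = 201 × e^(−0.8218) = 201 × 0.4397 ≈ 88.4 µg/L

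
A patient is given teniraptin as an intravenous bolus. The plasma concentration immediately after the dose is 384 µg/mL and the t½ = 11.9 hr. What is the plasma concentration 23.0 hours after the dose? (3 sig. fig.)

101 µg/mL

k = ln 2 / 11.9 = 0.05825 hr⁻¹
23.0 hr is 1.933 half-lives, so C = 384 × (1/2)^1.933 = 384 × 0.2619 ≈ 101 µg/mL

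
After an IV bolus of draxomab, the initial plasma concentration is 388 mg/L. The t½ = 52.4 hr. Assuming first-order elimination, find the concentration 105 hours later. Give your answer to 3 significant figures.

k = ln 2 / 52.4 = 0.01323 hr⁻¹
105 hr is 2.004 half-lives, so C = 388 × (1/2)^2.004 = 388 × 0.2493 ≈ 96.7 mg/L

96.7 mg/L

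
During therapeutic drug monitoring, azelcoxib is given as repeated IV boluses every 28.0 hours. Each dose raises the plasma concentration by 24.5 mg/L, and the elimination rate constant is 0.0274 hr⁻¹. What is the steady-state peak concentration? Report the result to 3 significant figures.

Fraction remaining after one interval: e^(−kτ) = e^(−0.02740 × 28.0) = 0.4643
R = 1 / (1 − 0.4643) = 1.867
Css,max = 24.5 × 1.867 ≈ 45.7 mg/L

45.7 mg/L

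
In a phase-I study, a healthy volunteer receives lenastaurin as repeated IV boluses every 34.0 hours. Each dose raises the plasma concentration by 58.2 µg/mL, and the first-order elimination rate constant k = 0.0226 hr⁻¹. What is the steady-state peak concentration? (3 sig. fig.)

109 µg/mL

Fraction remaining after one interval: e^(−kτ) = e^(−0.02260 × 34.0) = 0.4638
R = 1 / (1 − 0.4638) = 1.865
Css,max = 58.2 × 1.865 ≈ 109 µg/mL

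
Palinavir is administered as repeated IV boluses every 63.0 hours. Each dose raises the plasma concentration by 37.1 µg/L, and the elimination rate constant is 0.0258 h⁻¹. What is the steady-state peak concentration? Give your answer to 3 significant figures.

Fraction remaining after one interval: e^(−kτ) = e^(−0.02580 × 63.0) = 0.1968
R = 1 / (1 − 0.1968) = 1.245
Css,max = 37.1 × 1.245 ≈ 46.2 µg/L

46.2 µg/L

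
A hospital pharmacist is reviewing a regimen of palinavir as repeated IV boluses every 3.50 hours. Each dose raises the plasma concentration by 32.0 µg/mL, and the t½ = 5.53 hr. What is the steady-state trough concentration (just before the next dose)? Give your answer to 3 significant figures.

58.1 µg/mL

k = ln 2 / 5.53 = 0.1253 hr⁻¹
Fraction remaining after one interval: e^(−kτ) = e^(−0.1253 × 3.50) = 0.6449
R = 1 / (1 − 0.6449) = 2.816
Css,max = 32.0 × 2.816 = 90.11 µg/mL
Css,min = Css,max × e^(−kτ) = 90.11 × 0.6449 ≈ 58.1 µg/mL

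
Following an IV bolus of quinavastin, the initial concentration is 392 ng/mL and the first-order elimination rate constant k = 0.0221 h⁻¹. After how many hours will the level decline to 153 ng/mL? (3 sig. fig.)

42.6 hours

C(t) = C₀ e^(−kt)  ⇒  t = ln(C₀/C) / k
t = ln(392/153) / 0.02210 = 0.9408 / 0.02210 ≈ 42.6 hours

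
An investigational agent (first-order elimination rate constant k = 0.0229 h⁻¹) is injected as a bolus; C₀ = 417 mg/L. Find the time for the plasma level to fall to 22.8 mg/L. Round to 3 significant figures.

C(t) = C₀ e^(−kt)  ⇒  t = ln(C₀/C) / k
t = ln(417/22.8) / 0.02290 = 2.906 / 0.02290 ≈ 127 hours

127 hours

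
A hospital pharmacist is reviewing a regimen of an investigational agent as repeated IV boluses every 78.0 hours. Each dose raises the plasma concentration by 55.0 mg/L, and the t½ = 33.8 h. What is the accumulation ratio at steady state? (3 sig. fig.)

k = ln 2 / 33.8 = 0.02051 h⁻¹
Fraction remaining after one interval: e^(−kτ) = e^(−0.02051 × 78.0) = 0.2020
R = 1 / (1 − 0.2020) = 1 / 0.7980 ≈ 1.25

1.25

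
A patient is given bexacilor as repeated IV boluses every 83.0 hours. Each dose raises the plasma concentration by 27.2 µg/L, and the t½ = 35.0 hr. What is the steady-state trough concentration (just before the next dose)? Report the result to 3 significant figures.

k = ln 2 / 35.0 = 0.01980 hr⁻¹
Fraction remaining after one interval: e^(−kτ) = e^(−0.01980 × 83.0) = 0.1933
R = 1 / (1 − 0.1933) = 1.240
Css,max = 27.2 × 1.240 = 33.72 µg/L
Css,min = Css,max × e^(−kτ) = 33.72 × 0.1933 ≈ 6.52 µg/L

6.52 µg/L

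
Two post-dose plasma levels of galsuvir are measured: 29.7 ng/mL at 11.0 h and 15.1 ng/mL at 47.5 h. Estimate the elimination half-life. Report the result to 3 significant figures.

37.4 hours

k = ln(C₁/C₂) / (t₂ − t₁) = ln(29.7/15.1) / (47.5 − 11.0)
  = 0.6765 / 36.50 = 0.01853 h⁻¹
t½ = ln 2 / k = ln 2 / 0.01853 ≈ 37.4 hours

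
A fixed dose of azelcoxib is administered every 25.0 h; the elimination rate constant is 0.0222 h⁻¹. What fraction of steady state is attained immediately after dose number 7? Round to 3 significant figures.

f_n = 1 − e^(−nkτ) = 1 − e^(−7 × 0.02220 × 25.0) = 1 − e^(−3.885) = 1 − 0.02055 ≈ 0.979

0.979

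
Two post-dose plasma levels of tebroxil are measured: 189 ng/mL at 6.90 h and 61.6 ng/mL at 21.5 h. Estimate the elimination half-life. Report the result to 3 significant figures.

9.03 hours

k = ln(C₁/C₂) / (t₂ − t₁) = ln(189/61.6) / (21.5 − 6.90)
  = 1.121 / 14.60 = 0.07679 h⁻¹
t½ = ln 2 / k = ln 2 / 0.07679 ≈ 9.03 hours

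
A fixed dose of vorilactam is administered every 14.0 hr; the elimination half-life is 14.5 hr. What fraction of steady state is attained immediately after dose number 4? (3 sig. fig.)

0.931

k = ln 2 / 14.5 = 0.04780 hr⁻¹
f_n = 1 − e^(−nkτ) = 1 − e^(−4 × 0.04780 × 14.0) = 1 − e^(−2.677) = 1 − 0.06877 ≈ 0.931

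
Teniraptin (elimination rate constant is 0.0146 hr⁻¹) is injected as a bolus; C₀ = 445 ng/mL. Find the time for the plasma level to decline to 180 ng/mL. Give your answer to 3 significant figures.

C(t) = C₀ e^(−kt)  ⇒  t = ln(C₀/C) / k
t = ln(445/180) / 0.01460 = 0.9051 / 0.01460 ≈ 62.0 hours

62.0 hours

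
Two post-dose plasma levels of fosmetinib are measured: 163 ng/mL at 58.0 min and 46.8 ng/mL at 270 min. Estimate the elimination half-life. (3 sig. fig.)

k = ln(C₁/C₂) / (t₂ − t₁) = ln(163/46.8) / (270 − 58.0)
  = 1.248 / 212.0 = 0.005886 min⁻¹
t½ = ln 2 / k = ln 2 / 0.005886 ≈ 118 minutes

118 minutes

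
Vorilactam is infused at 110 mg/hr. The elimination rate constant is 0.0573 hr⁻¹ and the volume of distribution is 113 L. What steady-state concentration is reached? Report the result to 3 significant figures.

17.0 mg/L

CL = k · V = 0.0573 × 113 = 6.475 L/hr
Css = rate / CL = 110 / 6.475 ≈ 17.0 mg/L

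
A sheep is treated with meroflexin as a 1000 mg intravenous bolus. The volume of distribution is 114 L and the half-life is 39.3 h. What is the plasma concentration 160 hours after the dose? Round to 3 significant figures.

C₀ = dose / V = 1000 / 114 = 8.772 µg/mL
k = ln 2 / 39.3 = 0.01764 h⁻¹
C(t) = C₀ e^(−kt) = 8.772 × e^(−0.01764 × 160) = 8.772 × e^(−2.822) = 8.772 × 0.05949 ≈ 0.522 µg/mL

0.522 µg/mL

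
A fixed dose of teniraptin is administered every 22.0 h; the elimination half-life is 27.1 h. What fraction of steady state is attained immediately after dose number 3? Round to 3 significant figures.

0.815

k = ln 2 / 27.1 = 0.02558 h⁻¹
f_n = 1 − e^(−nkτ) = 1 − e^(−3 × 0.02558 × 22.0) = 1 − e^(−1.688) = 1 − 0.1849 ≈ 0.815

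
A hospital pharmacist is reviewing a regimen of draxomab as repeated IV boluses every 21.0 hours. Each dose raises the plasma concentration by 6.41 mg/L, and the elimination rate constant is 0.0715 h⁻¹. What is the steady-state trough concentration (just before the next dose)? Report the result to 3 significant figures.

Fraction remaining after one interval: e^(−kτ) = e^(−0.07150 × 21.0) = 0.2228
R = 1 / (1 − 0.2228) = 1.287
Css,max = 6.41 × 1.287 = 8.248 mg/L
Css,min = Css,max × e^(−kτ) = 8.248 × 0.2228 ≈ 1.84 mg/L

1.84 mg/L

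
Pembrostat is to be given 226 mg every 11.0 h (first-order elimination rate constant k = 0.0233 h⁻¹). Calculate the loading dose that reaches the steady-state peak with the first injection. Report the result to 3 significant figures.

Accumulation ratio R = 1 / (1 − e^(−kτ)) = 1 / (1 − e^(−0.02330×11.0)) = 1 / (1 − 0.7739) = 4.423
Loading dose = maintenance dose × R = 226 × 4.423 ≈ 1000 mg

1000 mg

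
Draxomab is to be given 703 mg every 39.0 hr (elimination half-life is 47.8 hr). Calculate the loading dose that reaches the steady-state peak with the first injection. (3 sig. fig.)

1630 mg

k = ln 2 / 47.8 = 0.01450 hr⁻¹
Accumulation ratio R = 1 / (1 − e^(−kτ)) = 1 / (1 − e^(−0.01450×39.0)) = 1 / (1 − 0.5681) = 2.315
Loading dose = maintenance dose × R = 703 × 2.315 ≈ 1630 mg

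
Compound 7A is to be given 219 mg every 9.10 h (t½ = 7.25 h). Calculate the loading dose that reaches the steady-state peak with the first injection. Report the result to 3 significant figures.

377 mg

k = ln 2 / 7.25 = 0.09561 h⁻¹
Accumulation ratio R = 1 / (1 − e^(−kτ)) = 1 / (1 − e^(−0.09561×9.10)) = 1 / (1 − 0.4189) = 1.721
Loading dose = maintenance dose × R = 219 × 1.721 ≈ 377 mg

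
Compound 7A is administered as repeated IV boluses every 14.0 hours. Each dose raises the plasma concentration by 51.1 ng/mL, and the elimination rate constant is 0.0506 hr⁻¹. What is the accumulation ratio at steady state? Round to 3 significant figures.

Fraction remaining after one interval: e^(−kτ) = e^(−0.05060 × 14.0) = 0.4924
R = 1 / (1 − 0.4924) = 1 / 0.5076 ≈ 1.97

1.97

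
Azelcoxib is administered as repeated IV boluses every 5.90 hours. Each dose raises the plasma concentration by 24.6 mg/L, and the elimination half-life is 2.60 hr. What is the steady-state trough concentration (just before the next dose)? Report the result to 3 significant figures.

k = ln 2 / 2.60 = 0.2666 hr⁻¹
Fraction remaining after one interval: e^(−kτ) = e^(−0.2666 × 5.90) = 0.2074
R = 1 / (1 − 0.2074) = 1.262
Css,max = 24.6 × 1.262 = 31.04 mg/L
Css,min = Css,max × e^(−kτ) = 31.04 × 0.2074 ≈ 6.44 mg/L

6.44 mg/L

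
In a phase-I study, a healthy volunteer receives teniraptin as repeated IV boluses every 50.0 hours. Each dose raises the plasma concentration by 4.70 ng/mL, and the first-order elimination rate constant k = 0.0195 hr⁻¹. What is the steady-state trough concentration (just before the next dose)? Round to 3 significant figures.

Fraction remaining after one interval: e^(−kτ) = e^(−0.01950 × 50.0) = 0.3772
R = 1 / (1 − 0.3772) = 1.606
Css,max = 4.70 × 1.606 = 7.546 ng/mL
Css,min = Css,max × e^(−kτ) = 7.546 × 0.3772 ≈ 2.85 ng/mL

2.85 ng/mL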